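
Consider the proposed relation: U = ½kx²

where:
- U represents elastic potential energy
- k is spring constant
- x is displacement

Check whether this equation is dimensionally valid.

Yes

U (elastic potential energy) has dimensions [L^2 M T^-2].
k (spring constant) has dimensions [M T^-2].
x (displacement) has dimensions [L].

Left side: [L^2 M T^-2]
Right side: [L^2 M T^-2]

Both sides have the same dimensions, so the equation is dimensionally consistent.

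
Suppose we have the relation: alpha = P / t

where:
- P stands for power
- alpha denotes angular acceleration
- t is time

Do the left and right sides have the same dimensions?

No

P (power) has dimensions [L^2 M T^-3].
alpha (angular acceleration) has dimensions [T^-2].
t (time) has dimensions [T].

Left side: [T^-2]
Right side: [L^2 M T^-4]

The two sides have different dimensions, so the equation is NOT dimensionally consistent.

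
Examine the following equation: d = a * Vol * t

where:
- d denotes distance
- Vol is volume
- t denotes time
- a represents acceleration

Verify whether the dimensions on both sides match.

No

d (distance) has dimensions [L].
Vol (volume) has dimensions [L^3].
t (time) has dimensions [T].
a (acceleration) has dimensions [L T^-2].

Left side: [L]
Right side: [L^4 T^-1]

The two sides have different dimensions, so the equation is NOT dimensionally consistent.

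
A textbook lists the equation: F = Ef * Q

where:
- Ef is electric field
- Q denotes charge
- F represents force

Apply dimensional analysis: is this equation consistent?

Yes

Ef (electric field) has dimensions [I^-1 L M T^-3].
Q (charge) has dimensions [I T].
F (force) has dimensions [L M T^-2].

Left side: [L M T^-2]
Right side: [L M T^-2]

Both sides have the same dimensions, so the equation is dimensionally consistent.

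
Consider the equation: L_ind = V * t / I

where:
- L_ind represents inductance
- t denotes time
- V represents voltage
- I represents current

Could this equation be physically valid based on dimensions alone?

Yes

L_ind (inductance) has dimensions [I^-2 L^2 M T^-2].
t (time) has dimensions [T].
V (voltage) has dimensions [I^-1 L^2 M T^-3].
I (current) has dimensions [I].

Left side: [I^-2 L^2 M T^-2]
Right side: [I^-2 L^2 M T^-2]

Both sides have the same dimensions, so the equation is dimensionally consistent.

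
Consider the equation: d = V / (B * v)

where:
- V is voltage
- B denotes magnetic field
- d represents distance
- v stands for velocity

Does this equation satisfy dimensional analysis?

Yes

V (voltage) has dimensions [I^-1 L^2 M T^-3].
B (magnetic field) has dimensions [I^-1 M T^-2].
d (distance) has dimensions [L].
v (velocity) has dimensions [L T^-1].

Left side: [L]
Right side: [L]

Both sides have the same dimensions, so the equation is dimensionally consistent.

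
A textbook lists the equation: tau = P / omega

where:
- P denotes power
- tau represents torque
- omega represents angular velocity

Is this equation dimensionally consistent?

Yes

P (power) has dimensions [L^2 M T^-3].
tau (torque) has dimensions [L^2 M T^-2].
omega (angular velocity) has dimensions [T^-1].

Left side: [L^2 M T^-2]
Right side: [L^2 M T^-2]

Both sides have the same dimensions, so the equation is dimensionally consistent.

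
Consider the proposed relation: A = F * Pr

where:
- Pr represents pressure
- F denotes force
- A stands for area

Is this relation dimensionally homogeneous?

No

Pr (pressure) has dimensions [L^-1 M T^-2].
F (force) has dimensions [L M T^-2].
A (area) has dimensions [L^2].

Left side: [L^2]
Right side: [M^2 T^-4]

The two sides have different dimensions, so the equation is NOT dimensionally consistent.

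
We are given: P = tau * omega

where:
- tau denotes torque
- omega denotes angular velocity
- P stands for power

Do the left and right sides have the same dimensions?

Yes

tau (torque) has dimensions [L^2 M T^-2].
omega (angular velocity) has dimensions [T^-1].
P (power) has dimensions [L^2 M T^-3].

Left side: [L^2 M T^-3]
Right side: [L^2 M T^-3]

Both sides have the same dimensions, so the equation is dimensionally consistent.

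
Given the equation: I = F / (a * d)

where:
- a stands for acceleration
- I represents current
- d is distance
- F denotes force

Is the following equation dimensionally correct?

No

a (acceleration) has dimensions [L T^-2].
I (current) has dimensions [I].
d (distance) has dimensions [L].
F (force) has dimensions [L M T^-2].

Left side: [I]
Right side: [L^-1 M]

The two sides have different dimensions, so the equation is NOT dimensionally consistent.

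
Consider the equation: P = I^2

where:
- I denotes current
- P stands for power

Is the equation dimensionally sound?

No

I (current) has dimensions [I].
P (power) has dimensions [L^2 M T^-3].

Left side: [L^2 M T^-3]
Right side: [I^2]

The two sides have different dimensions, so the equation is NOT dimensionally consistent.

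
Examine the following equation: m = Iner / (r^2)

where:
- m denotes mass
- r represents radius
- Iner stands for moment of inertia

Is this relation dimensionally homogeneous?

Yes

m (mass) has dimensions [M].
r (radius) has dimensions [L].
Iner (moment of inertia) has dimensions [L^2 M].

Left side: [M]
Right side: [M]

Both sides have the same dimensions, so the equation is dimensionally consistent.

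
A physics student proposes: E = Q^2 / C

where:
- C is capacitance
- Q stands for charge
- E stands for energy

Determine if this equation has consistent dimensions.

Yes

C (capacitance) has dimensions [I^2 L^-2 M^-1 T^4].
Q (charge) has dimensions [I T].
E (energy) has dimensions [L^2 M T^-2].

Left side: [L^2 M T^-2]
Right side: [L^2 M T^-2]

Both sides have the same dimensions, so the equation is dimensionally consistent.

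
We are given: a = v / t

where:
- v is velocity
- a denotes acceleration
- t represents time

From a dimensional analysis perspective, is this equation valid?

Yes

v (velocity) has dimensions [L T^-1].
a (acceleration) has dimensions [L T^-2].
t (time) has dimensions [T].

Left side: [L T^-2]
Right side: [L T^-2]

Both sides have the same dimensions, so the equation is dimensionally consistent.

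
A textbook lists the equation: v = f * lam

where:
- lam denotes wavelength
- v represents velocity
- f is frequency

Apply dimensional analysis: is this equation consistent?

Yes

lam (wavelength) has dimensions [L].
v (velocity) has dimensions [L T^-1].
f (frequency) has dimensions [T^-1].

Left side: [L T^-1]
Right side: [L T^-1]

Both sides have the same dimensions, so the equation is dimensionally consistent.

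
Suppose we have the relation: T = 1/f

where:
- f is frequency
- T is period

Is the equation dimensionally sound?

Yes

f (frequency) has dimensions [T^-1].
T (period) has dimensions [T].

Left side: [T]
Right side: [T]

Both sides have the same dimensions, so the equation is dimensionally consistent.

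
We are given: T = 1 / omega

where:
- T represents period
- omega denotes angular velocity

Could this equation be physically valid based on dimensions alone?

Yes

T (period) has dimensions [T].
omega (angular velocity) has dimensions [T^-1].

Left side: [T]
Right side: [T]

Both sides have the same dimensions, so the equation is dimensionally consistent.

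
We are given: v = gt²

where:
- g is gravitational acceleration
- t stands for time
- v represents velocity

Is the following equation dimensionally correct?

No

g (gravitational acceleration) has dimensions [L T^-2].
t (time) has dimensions [T].
v (velocity) has dimensions [L T^-1].

Left side: [L T^-1]
Right side: [L]

The two sides have different dimensions, so the equation is NOT dimensionally consistent.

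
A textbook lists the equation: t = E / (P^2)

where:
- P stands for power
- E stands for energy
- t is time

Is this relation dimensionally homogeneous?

No

P (power) has dimensions [L^2 M T^-3].
E (energy) has dimensions [L^2 M T^-2].
t (time) has dimensions [T].

Left side: [T]
Right side: [L^-2 M^-1 T^4]

The two sides have different dimensions, so the equation is NOT dimensionally consistent.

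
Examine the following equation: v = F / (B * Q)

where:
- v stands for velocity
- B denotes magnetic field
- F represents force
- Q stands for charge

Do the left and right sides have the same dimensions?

Yes

v (velocity) has dimensions [L T^-1].
B (magnetic field) has dimensions [I^-1 M T^-2].
F (force) has dimensions [L M T^-2].
Q (charge) has dimensions [I T].

Left side: [L T^-1]
Right side: [L T^-1]

Both sides have the same dimensions, so the equation is dimensionally consistent.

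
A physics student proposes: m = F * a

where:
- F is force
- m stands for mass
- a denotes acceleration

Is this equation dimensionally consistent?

No

F (force) has dimensions [L M T^-2].
m (mass) has dimensions [M].
a (acceleration) has dimensions [L T^-2].

Left side: [M]
Right side: [L^2 M T^-4]

The two sides have different dimensions, so the equation is NOT dimensionally consistent.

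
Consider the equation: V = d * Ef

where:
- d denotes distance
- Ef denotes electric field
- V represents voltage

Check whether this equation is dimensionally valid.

Yes

d (distance) has dimensions [L].
Ef (electric field) has dimensions [I^-1 L M T^-3].
V (voltage) has dimensions [I^-1 L^2 M T^-3].

Left side: [I^-1 L^2 M T^-3]
Right side: [I^-1 L^2 M T^-3]

Both sides have the same dimensions, so the equation is dimensionally consistent.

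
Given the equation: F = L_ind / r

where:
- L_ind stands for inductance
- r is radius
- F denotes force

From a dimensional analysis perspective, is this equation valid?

No

L_ind (inductance) has dimensions [I^-2 L^2 M T^-2].
r (radius) has dimensions [L].
F (force) has dimensions [L M T^-2].

Left side: [L M T^-2]
Right side: [I^-2 L M T^-2]

The two sides have different dimensions, so the equation is NOT dimensionally consistent.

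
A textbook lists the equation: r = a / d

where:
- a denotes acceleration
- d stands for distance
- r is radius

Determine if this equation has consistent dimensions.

No

a (acceleration) has dimensions [L T^-2].
d (distance) has dimensions [L].
r (radius) has dimensions [L].

Left side: [L]
Right side: [T^-2]

The two sides have different dimensions, so the equation is NOT dimensionally consistent.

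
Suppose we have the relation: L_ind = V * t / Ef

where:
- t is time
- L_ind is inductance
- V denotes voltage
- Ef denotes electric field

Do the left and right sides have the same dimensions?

No

t (time) has dimensions [T].
L_ind (inductance) has dimensions [I^-2 L^2 M T^-2].
V (voltage) has dimensions [I^-1 L^2 M T^-3].
Ef (electric field) has dimensions [I^-1 L M T^-3].

Left side: [I^-2 L^2 M T^-2]
Right side: [L T]

The two sides have different dimensions, so the equation is NOT dimensionally consistent.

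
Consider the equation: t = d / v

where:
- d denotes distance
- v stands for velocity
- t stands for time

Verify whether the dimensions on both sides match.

Yes

d (distance) has dimensions [L].
v (velocity) has dimensions [L T^-1].
t (time) has dimensions [T].

Left side: [T]
Right side: [T]

Both sides have the same dimensions, so the equation is dimensionally consistent.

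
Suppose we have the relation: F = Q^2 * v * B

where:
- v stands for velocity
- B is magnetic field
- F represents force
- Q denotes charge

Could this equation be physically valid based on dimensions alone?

No

v (velocity) has dimensions [L T^-1].
B (magnetic field) has dimensions [I^-1 M T^-2].
F (force) has dimensions [L M T^-2].
Q (charge) has dimensions [I T].

Left side: [L M T^-2]
Right side: [I L M T^-1]

The two sides have different dimensions, so the equation is NOT dimensionally consistent.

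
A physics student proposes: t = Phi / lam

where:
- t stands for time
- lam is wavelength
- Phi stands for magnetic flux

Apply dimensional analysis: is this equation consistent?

No

t (time) has dimensions [T].
lam (wavelength) has dimensions [L].
Phi (magnetic flux) has dimensions [I^-1 L^2 M T^-2].

Left side: [T]
Right side: [I^-1 L M T^-2]

The two sides have different dimensions, so the equation is NOT dimensionally consistent.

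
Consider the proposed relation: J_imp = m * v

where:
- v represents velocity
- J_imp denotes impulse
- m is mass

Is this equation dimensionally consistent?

Yes

v (velocity) has dimensions [L T^-1].
J_imp (impulse) has dimensions [L M T^-1].
m (mass) has dimensions [M].

Left side: [L M T^-1]
Right side: [L M T^-1]

Both sides have the same dimensions, so the equation is dimensionally consistent.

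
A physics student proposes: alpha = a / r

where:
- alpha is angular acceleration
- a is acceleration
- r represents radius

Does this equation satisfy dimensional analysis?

Yes

alpha (angular acceleration) has dimensions [T^-2].
a (acceleration) has dimensions [L T^-2].
r (radius) has dimensions [L].

Left side: [T^-2]
Right side: [T^-2]

Both sides have the same dimensions, so the equation is dimensionally consistent.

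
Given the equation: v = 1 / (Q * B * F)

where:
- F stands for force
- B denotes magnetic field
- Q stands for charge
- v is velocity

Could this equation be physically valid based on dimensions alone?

No

F (force) has dimensions [L M T^-2].
B (magnetic field) has dimensions [I^-1 M T^-2].
Q (charge) has dimensions [I T].
v (velocity) has dimensions [L T^-1].

Left side: [L T^-1]
Right side: [L^-1 M^-2 T^3]

The two sides have different dimensions, so the equation is NOT dimensionally consistent.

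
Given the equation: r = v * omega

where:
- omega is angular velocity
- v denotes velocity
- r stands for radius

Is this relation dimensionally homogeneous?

No

omega (angular velocity) has dimensions [T^-1].
v (velocity) has dimensions [L T^-1].
r (radius) has dimensions [L].

Left side: [L]
Right side: [L T^-2]

The two sides have different dimensions, so the equation is NOT dimensionally consistent.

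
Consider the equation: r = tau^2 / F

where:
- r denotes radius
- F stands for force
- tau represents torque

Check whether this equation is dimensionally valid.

No

r (radius) has dimensions [L].
F (force) has dimensions [L M T^-2].
tau (torque) has dimensions [L^2 M T^-2].

Left side: [L]
Right side: [L^3 M T^-2]

The two sides have different dimensions, so the equation is NOT dimensionally consistent.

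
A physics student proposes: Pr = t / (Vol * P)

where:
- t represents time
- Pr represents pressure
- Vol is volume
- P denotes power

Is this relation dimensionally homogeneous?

No

t (time) has dimensions [T].
Pr (pressure) has dimensions [L^-1 M T^-2].
Vol (volume) has dimensions [L^3].
P (power) has dimensions [L^2 M T^-3].

Left side: [L^-1 M T^-2]
Right side: [L^-5 M^-1 T^4]

The two sides have different dimensions, so the equation is NOT dimensionally consistent.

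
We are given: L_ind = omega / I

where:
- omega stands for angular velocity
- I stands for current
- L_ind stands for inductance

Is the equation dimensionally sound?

No

omega (angular velocity) has dimensions [T^-1].
I (current) has dimensions [I].
L_ind (inductance) has dimensions [I^-2 L^2 M T^-2].

Left side: [I^-2 L^2 M T^-2]
Right side: [I^-1 T^-1]

The two sides have different dimensions, so the equation is NOT dimensionally consistent.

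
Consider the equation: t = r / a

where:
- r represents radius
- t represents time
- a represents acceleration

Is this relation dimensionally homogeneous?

No

r (radius) has dimensions [L].
t (time) has dimensions [T].
a (acceleration) has dimensions [L T^-2].

Left side: [T]
Right side: [T^2]

The two sides have different dimensions, so the equation is NOT dimensionally consistent.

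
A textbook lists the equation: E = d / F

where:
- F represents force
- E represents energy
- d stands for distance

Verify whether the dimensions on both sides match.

No

F (force) has dimensions [L M T^-2].
E (energy) has dimensions [L^2 M T^-2].
d (distance) has dimensions [L].

Left side: [L^2 M T^-2]
Right side: [M^-1 T^2]

The two sides have different dimensions, so the equation is NOT dimensionally consistent.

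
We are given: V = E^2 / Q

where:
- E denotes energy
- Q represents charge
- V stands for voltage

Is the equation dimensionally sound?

No

E (energy) has dimensions [L^2 M T^-2].
Q (charge) has dimensions [I T].
V (voltage) has dimensions [I^-1 L^2 M T^-3].

Left side: [I^-1 L^2 M T^-3]
Right side: [I^-1 L^4 M^2 T^-5]

The two sides have different dimensions, so the equation is NOT dimensionally consistent.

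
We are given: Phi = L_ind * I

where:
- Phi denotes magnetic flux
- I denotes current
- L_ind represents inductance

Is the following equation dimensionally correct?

Yes

Phi (magnetic flux) has dimensions [I^-1 L^2 M T^-2].
I (current) has dimensions [I].
L_ind (inductance) has dimensions [I^-2 L^2 M T^-2].

Left side: [I^-1 L^2 M T^-2]
Right side: [I^-1 L^2 M T^-2]

Both sides have the same dimensions, so the equation is dimensionally consistent.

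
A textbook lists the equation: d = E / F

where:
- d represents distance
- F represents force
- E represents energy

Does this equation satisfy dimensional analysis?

Yes

d (distance) has dimensions [L].
F (force) has dimensions [L M T^-2].
E (energy) has dimensions [L^2 M T^-2].

Left side: [L]
Right side: [L]

Both sides have the same dimensions, so the equation is dimensionally consistent.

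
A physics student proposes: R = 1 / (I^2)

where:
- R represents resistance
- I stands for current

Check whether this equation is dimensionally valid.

No

R (resistance) has dimensions [I^-2 L^2 M T^-3].
I (current) has dimensions [I].

Left side: [I^-2 L^2 M T^-3]
Right side: [I^-2]

The two sides have different dimensions, so the equation is NOT dimensionally consistent.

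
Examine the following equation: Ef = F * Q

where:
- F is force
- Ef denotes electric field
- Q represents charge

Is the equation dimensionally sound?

No

F (force) has dimensions [L M T^-2].
Ef (electric field) has dimensions [I^-1 L M T^-3].
Q (charge) has dimensions [I T].

Left side: [I^-1 L M T^-3]
Right side: [I L M T^-1]

The two sides have different dimensions, so the equation is NOT dimensionally consistent.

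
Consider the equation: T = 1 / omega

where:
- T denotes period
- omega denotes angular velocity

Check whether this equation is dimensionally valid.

Yes

T (period) has dimensions [T].
omega (angular velocity) has dimensions [T^-1].

Left side: [T]
Right side: [T]

Both sides have the same dimensions, so the equation is dimensionally consistent.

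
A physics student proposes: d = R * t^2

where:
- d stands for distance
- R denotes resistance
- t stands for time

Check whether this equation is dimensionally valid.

No

d (distance) has dimensions [L].
R (resistance) has dimensions [I^-2 L^2 M T^-3].
t (time) has dimensions [T].

Left side: [L]
Right side: [I^-2 L^2 M T^-1]

The two sides have different dimensions, so the equation is NOT dimensionally consistent.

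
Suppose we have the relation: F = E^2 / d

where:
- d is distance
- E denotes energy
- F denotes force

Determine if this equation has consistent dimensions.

No

d (distance) has dimensions [L].
E (energy) has dimensions [L^2 M T^-2].
F (force) has dimensions [L M T^-2].

Left side: [L M T^-2]
Right side: [L^3 M^2 T^-4]

The two sides have different dimensions, so the equation is NOT dimensionally consistent.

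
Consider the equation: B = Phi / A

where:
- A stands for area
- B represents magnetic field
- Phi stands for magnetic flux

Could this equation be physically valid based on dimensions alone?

Yes

A (area) has dimensions [L^2].
B (magnetic field) has dimensions [I^-1 M T^-2].
Phi (magnetic flux) has dimensions [I^-1 L^2 M T^-2].

Left side: [I^-1 M T^-2]
Right side: [I^-1 M T^-2]

Both sides have the same dimensions, so the equation is dimensionally consistent.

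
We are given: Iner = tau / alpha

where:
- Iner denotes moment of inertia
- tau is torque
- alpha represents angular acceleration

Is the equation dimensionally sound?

Yes

Iner (moment of inertia) has dimensions [L^2 M].
tau (torque) has dimensions [L^2 M T^-2].
alpha (angular acceleration) has dimensions [T^-2].

Left side: [L^2 M]
Right side: [L^2 M]

Both sides have the same dimensions, so the equation is dimensionally consistent.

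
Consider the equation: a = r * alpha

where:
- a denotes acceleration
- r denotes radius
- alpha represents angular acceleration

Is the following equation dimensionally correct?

Yes

a (acceleration) has dimensions [L T^-2].
r (radius) has dimensions [L].
alpha (angular acceleration) has dimensions [T^-2].

Left side: [L T^-2]
Right side: [L T^-2]

Both sides have the same dimensions, so the equation is dimensionally consistent.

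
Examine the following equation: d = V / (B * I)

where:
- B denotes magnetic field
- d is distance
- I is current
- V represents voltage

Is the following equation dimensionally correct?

No

B (magnetic field) has dimensions [I^-1 M T^-2].
d (distance) has dimensions [L].
I (current) has dimensions [I].
V (voltage) has dimensions [I^-1 L^2 M T^-3].

Left side: [L]
Right side: [I^-1 L^2 T^-1]

The two sides have different dimensions, so the equation is NOT dimensionally consistent.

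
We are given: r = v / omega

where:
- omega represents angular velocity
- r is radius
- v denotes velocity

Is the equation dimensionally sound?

Yes

omega (angular velocity) has dimensions [T^-1].
r (radius) has dimensions [L].
v (velocity) has dimensions [L T^-1].

Left side: [L]
Right side: [L]

Both sides have the same dimensions, so the equation is dimensionally consistent.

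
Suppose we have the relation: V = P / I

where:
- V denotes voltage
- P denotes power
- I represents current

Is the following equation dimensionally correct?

Yes

V (voltage) has dimensions [I^-1 L^2 M T^-3].
P (power) has dimensions [L^2 M T^-3].
I (current) has dimensions [I].

Left side: [I^-1 L^2 M T^-3]
Right side: [I^-1 L^2 M T^-3]

Both sides have the same dimensions, so the equation is dimensionally consistent.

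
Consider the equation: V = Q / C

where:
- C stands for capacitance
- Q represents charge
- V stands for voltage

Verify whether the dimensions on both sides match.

Yes

C (capacitance) has dimensions [I^2 L^-2 M^-1 T^4].
Q (charge) has dimensions [I T].
V (voltage) has dimensions [I^-1 L^2 M T^-3].

Left side: [I^-1 L^2 M T^-3]
Right side: [I^-1 L^2 M T^-3]

Both sides have the same dimensions, so the equation is dimensionally consistent.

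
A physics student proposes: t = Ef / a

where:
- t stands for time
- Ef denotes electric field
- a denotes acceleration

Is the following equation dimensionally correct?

No

t (time) has dimensions [T].
Ef (electric field) has dimensions [I^-1 L M T^-3].
a (acceleration) has dimensions [L T^-2].

Left side: [T]
Right side: [I^-1 M T^-1]

The two sides have different dimensions, so the equation is NOT dimensionally consistent.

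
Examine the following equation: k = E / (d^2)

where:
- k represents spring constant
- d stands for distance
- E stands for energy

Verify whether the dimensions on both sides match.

Yes

k (spring constant) has dimensions [M T^-2].
d (distance) has dimensions [L].
E (energy) has dimensions [L^2 M T^-2].

Left side: [M T^-2]
Right side: [M T^-2]

Both sides have the same dimensions, so the equation is dimensionally consistent.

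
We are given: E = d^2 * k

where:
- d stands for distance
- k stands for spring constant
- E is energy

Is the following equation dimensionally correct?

Yes

d (distance) has dimensions [L].
k (spring constant) has dimensions [M T^-2].
E (energy) has dimensions [L^2 M T^-2].

Left side: [L^2 M T^-2]
Right side: [L^2 M T^-2]

Both sides have the same dimensions, so the equation is dimensionally consistent.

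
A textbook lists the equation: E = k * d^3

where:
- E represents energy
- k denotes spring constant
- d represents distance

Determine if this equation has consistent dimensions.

No

E (energy) has dimensions [L^2 M T^-2].
k (spring constant) has dimensions [M T^-2].
d (distance) has dimensions [L].

Left side: [L^2 M T^-2]
Right side: [L^3 M T^-2]

The two sides have different dimensions, so the equation is NOT dimensionally consistent.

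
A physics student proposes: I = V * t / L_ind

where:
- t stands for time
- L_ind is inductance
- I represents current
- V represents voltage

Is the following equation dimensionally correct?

Yes

t (time) has dimensions [T].
L_ind (inductance) has dimensions [I^-2 L^2 M T^-2].
I (current) has dimensions [I].
V (voltage) has dimensions [I^-1 L^2 M T^-3].

Left side: [I]
Right side: [I]

Both sides have the same dimensions, so the equation is dimensionally consistent.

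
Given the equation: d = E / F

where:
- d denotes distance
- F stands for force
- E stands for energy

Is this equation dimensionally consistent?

Yes

d (distance) has dimensions [L].
F (force) has dimensions [L M T^-2].
E (energy) has dimensions [L^2 M T^-2].

Left side: [L]
Right side: [L]

Both sides have the same dimensions, so the equation is dimensionally consistent.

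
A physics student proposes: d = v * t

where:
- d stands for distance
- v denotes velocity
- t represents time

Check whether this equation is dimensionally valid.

Yes

d (distance) has dimensions [L].
v (velocity) has dimensions [L T^-1].
t (time) has dimensions [T].

Left side: [L]
Right side: [L]

Both sides have the same dimensions, so the equation is dimensionally consistent.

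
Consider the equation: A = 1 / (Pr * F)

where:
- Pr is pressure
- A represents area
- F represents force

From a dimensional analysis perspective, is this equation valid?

No

Pr (pressure) has dimensions [L^-1 M T^-2].
A (area) has dimensions [L^2].
F (force) has dimensions [L M T^-2].

Left side: [L^2]
Right side: [M^-2 T^4]

The two sides have different dimensions, so the equation is NOT dimensionally consistent.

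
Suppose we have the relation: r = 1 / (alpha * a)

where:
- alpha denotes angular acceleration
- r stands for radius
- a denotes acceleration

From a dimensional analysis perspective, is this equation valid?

No

alpha (angular acceleration) has dimensions [T^-2].
r (radius) has dimensions [L].
a (acceleration) has dimensions [L T^-2].

Left side: [L]
Right side: [L^-1 T^4]

The two sides have different dimensions, so the equation is NOT dimensionally consistent.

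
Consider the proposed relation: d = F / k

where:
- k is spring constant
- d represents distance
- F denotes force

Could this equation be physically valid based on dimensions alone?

Yes

k (spring constant) has dimensions [M T^-2].
d (distance) has dimensions [L].
F (force) has dimensions [L M T^-2].

Left side: [L]
Right side: [L]

Both sides have the same dimensions, so the equation is dimensionally consistent.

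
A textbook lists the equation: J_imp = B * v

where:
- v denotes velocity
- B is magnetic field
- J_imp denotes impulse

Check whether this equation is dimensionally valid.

No

v (velocity) has dimensions [L T^-1].
B (magnetic field) has dimensions [I^-1 M T^-2].
J_imp (impulse) has dimensions [L M T^-1].

Left side: [L M T^-1]
Right side: [I^-1 L M T^-3]

The two sides have different dimensions, so the equation is NOT dimensionally consistent.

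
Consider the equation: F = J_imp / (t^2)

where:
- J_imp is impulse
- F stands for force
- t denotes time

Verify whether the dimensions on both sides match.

No

J_imp (impulse) has dimensions [L M T^-1].
F (force) has dimensions [L M T^-2].
t (time) has dimensions [T].

Left side: [L M T^-2]
Right side: [L M T^-3]

The two sides have different dimensions, so the equation is NOT dimensionally consistent.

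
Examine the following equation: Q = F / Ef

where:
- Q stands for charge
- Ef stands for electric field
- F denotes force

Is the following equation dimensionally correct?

Yes

Q (charge) has dimensions [I T].
Ef (electric field) has dimensions [I^-1 L M T^-3].
F (force) has dimensions [L M T^-2].

Left side: [I T]
Right side: [I T]

Both sides have the same dimensions, so the equation is dimensionally consistent.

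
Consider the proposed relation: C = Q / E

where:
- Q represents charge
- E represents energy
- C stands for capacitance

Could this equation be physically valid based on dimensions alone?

No

Q (charge) has dimensions [I T].
E (energy) has dimensions [L^2 M T^-2].
C (capacitance) has dimensions [I^2 L^-2 M^-1 T^4].

Left side: [I^2 L^-2 M^-1 T^4]
Right side: [I L^-2 M^-1 T^3]

The two sides have different dimensions, so the equation is NOT dimensionally consistent.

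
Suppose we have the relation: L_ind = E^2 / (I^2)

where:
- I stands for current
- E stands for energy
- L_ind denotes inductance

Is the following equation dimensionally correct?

No

I (current) has dimensions [I].
E (energy) has dimensions [L^2 M T^-2].
L_ind (inductance) has dimensions [I^-2 L^2 M T^-2].

Left side: [I^-2 L^2 M T^-2]
Right side: [I^-2 L^4 M^2 T^-4]

The two sides have different dimensions, so the equation is NOT dimensionally consistent.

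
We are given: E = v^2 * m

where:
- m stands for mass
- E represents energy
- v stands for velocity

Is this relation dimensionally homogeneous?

Yes

m (mass) has dimensions [M].
E (energy) has dimensions [L^2 M T^-2].
v (velocity) has dimensions [L T^-1].

Left side: [L^2 M T^-2]
Right side: [L^2 M T^-2]

Both sides have the same dimensions, so the equation is dimensionally consistent.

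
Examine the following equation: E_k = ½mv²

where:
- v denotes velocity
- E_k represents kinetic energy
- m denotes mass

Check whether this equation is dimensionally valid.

Yes

v (velocity) has dimensions [L T^-1].
E_k (kinetic energy) has dimensions [L^2 M T^-2].
m (mass) has dimensions [M].

Left side: [L^2 M T^-2]
Right side: [L^2 M T^-2]

Both sides have the same dimensions, so the equation is dimensionally consistent.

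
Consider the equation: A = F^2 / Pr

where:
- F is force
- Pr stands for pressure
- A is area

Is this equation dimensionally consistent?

No

F (force) has dimensions [L M T^-2].
Pr (pressure) has dimensions [L^-1 M T^-2].
A (area) has dimensions [L^2].

Left side: [L^2]
Right side: [L^3 M T^-2]

The two sides have different dimensions, so the equation is NOT dimensionally consistent.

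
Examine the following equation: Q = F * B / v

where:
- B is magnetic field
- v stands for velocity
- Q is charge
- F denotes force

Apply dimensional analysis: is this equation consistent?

No

B (magnetic field) has dimensions [I^-1 M T^-2].
v (velocity) has dimensions [L T^-1].
Q (charge) has dimensions [I T].
F (force) has dimensions [L M T^-2].

Left side: [I T]
Right side: [I^-1 M^2 T^-3]

The two sides have different dimensions, so the equation is NOT dimensionally consistent.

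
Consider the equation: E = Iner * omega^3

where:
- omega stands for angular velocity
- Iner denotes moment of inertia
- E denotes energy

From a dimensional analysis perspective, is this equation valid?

No

omega (angular velocity) has dimensions [T^-1].
Iner (moment of inertia) has dimensions [L^2 M].
E (energy) has dimensions [L^2 M T^-2].

Left side: [L^2 M T^-2]
Right side: [L^2 M T^-3]

The two sides have different dimensions, so the equation is NOT dimensionally consistent.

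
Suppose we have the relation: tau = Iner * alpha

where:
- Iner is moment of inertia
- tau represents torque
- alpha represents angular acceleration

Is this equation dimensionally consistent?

Yes

Iner (moment of inertia) has dimensions [L^2 M].
tau (torque) has dimensions [L^2 M T^-2].
alpha (angular acceleration) has dimensions [T^-2].

Left side: [L^2 M T^-2]
Right side: [L^2 M T^-2]

Both sides have the same dimensions, so the equation is dimensionally consistent.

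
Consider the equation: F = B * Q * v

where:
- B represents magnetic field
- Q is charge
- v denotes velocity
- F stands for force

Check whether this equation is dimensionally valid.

Yes

B (magnetic field) has dimensions [I^-1 M T^-2].
Q (charge) has dimensions [I T].
v (velocity) has dimensions [L T^-1].
F (force) has dimensions [L M T^-2].

Left side: [L M T^-2]
Right side: [L M T^-2]

Both sides have the same dimensions, so the equation is dimensionally consistent.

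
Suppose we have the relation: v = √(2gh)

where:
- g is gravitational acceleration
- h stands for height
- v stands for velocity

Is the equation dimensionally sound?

Yes

g (gravitational acceleration) has dimensions [L T^-2].
h (height) has dimensions [L].
v (velocity) has dimensions [L T^-1].

Left side: [L T^-1]
Right side: [L T^-1]

Both sides have the same dimensions, so the equation is dimensionally consistent.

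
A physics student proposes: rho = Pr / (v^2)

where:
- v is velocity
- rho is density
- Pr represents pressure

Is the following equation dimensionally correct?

Yes

v (velocity) has dimensions [L T^-1].
rho (density) has dimensions [L^-3 M].
Pr (pressure) has dimensions [L^-1 M T^-2].

Left side: [L^-3 M]
Right side: [L^-3 M]

Both sides have the same dimensions, so the equation is dimensionally consistent.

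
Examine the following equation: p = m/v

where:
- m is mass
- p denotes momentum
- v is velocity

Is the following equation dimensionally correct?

No

m (mass) has dimensions [M].
p (momentum) has dimensions [L M T^-1].
v (velocity) has dimensions [L T^-1].

Left side: [L M T^-1]
Right side: [L^-1 M T]

The two sides have different dimensions, so the equation is NOT dimensionally consistent.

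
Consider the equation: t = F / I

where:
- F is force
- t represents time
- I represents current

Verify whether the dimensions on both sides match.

No

F (force) has dimensions [L M T^-2].
t (time) has dimensions [T].
I (current) has dimensions [I].

Left side: [T]
Right side: [I^-1 L M T^-2]

The two sides have different dimensions, so the equation is NOT dimensionally consistent.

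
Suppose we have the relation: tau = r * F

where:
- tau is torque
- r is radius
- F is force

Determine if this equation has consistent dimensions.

Yes

tau (torque) has dimensions [L^2 M T^-2].
r (radius) has dimensions [L].
F (force) has dimensions [L M T^-2].

Left side: [L^2 M T^-2]
Right side: [L^2 M T^-2]

Both sides have the same dimensions, so the equation is dimensionally consistent.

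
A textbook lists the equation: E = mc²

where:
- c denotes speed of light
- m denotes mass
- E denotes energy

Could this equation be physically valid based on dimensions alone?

Yes

c (speed of light) has dimensions [L T^-1].
m (mass) has dimensions [M].
E (energy) has dimensions [L^2 M T^-2].

Left side: [L^2 M T^-2]
Right side: [L^2 M T^-2]

Both sides have the same dimensions, so the equation is dimensionally consistent.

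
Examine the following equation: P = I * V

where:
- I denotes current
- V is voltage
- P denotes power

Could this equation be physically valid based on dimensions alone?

Yes

I (current) has dimensions [I].
V (voltage) has dimensions [I^-1 L^2 M T^-3].
P (power) has dimensions [L^2 M T^-3].

Left side: [L^2 M T^-3]
Right side: [L^2 M T^-3]

Both sides have the same dimensions, so the equation is dimensionally consistent.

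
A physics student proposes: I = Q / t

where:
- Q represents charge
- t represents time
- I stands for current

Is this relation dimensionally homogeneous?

Yes

Q (charge) has dimensions [I T].
t (time) has dimensions [T].
I (current) has dimensions [I].

Left side: [I]
Right side: [I]

Both sides have the same dimensions, so the equation is dimensionally consistent.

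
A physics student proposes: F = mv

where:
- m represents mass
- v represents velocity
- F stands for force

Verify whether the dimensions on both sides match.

No

m (mass) has dimensions [M].
v (velocity) has dimensions [L T^-1].
F (force) has dimensions [L M T^-2].

Left side: [L M T^-2]
Right side: [L M T^-1]

The two sides have different dimensions, so the equation is NOT dimensionally consistent.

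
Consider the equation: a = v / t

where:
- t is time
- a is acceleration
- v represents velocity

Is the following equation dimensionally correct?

Yes

t (time) has dimensions [T].
a (acceleration) has dimensions [L T^-2].
v (velocity) has dimensions [L T^-1].

Left side: [L T^-2]
Right side: [L T^-2]

Both sides have the same dimensions, so the equation is dimensionally consistent.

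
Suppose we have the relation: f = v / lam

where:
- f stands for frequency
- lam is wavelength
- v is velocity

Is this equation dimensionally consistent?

Yes

f (frequency) has dimensions [T^-1].
lam (wavelength) has dimensions [L].
v (velocity) has dimensions [L T^-1].

Left side: [T^-1]
Right side: [T^-1]

Both sides have the same dimensions, so the equation is dimensionally consistent.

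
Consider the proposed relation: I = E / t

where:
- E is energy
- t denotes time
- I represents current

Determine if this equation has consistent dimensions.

No

E (energy) has dimensions [L^2 M T^-2].
t (time) has dimensions [T].
I (current) has dimensions [I].

Left side: [I]
Right side: [L^2 M T^-3]

The two sides have different dimensions, so the equation is NOT dimensionally consistent.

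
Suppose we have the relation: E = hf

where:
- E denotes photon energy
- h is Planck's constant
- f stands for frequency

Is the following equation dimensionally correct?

Yes

E (photon energy) has dimensions [L^2 M T^-2].
h (Planck's constant) has dimensions [L^2 M T^-1].
f (frequency) has dimensions [T^-1].

Left side: [L^2 M T^-2]
Right side: [L^2 M T^-2]

Both sides have the same dimensions, so the equation is dimensionally consistent.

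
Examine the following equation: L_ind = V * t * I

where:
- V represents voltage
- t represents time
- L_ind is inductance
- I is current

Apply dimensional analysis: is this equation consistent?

No

V (voltage) has dimensions [I^-1 L^2 M T^-3].
t (time) has dimensions [T].
L_ind (inductance) has dimensions [I^-2 L^2 M T^-2].
I (current) has dimensions [I].

Left side: [I^-2 L^2 M T^-2]
Right side: [L^2 M T^-2]

The two sides have different dimensions, so the equation is NOT dimensionally consistent.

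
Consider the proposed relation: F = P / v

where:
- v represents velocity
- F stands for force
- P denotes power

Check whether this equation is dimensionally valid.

Yes

v (velocity) has dimensions [L T^-1].
F (force) has dimensions [L M T^-2].
P (power) has dimensions [L^2 M T^-3].

Left side: [L M T^-2]
Right side: [L M T^-2]

Both sides have the same dimensions, so the equation is dimensionally consistent.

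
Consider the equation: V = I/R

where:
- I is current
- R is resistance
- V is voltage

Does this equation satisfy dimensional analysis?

No

I (current) has dimensions [I].
R (resistance) has dimensions [I^-2 L^2 M T^-3].
V (voltage) has dimensions [I^-1 L^2 M T^-3].

Left side: [I^-1 L^2 M T^-3]
Right side: [I^3 L^-2 M^-1 T^3]

The two sides have different dimensions, so the equation is NOT dimensionally consistent.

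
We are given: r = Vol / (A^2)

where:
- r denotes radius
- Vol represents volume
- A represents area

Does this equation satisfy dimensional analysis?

No

r (radius) has dimensions [L].
Vol (volume) has dimensions [L^3].
A (area) has dimensions [L^2].

Left side: [L]
Right side: [L^-1]

The two sides have different dimensions, so the equation is NOT dimensionally consistent.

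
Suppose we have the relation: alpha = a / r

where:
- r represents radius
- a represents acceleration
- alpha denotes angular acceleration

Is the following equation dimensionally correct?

Yes

r (radius) has dimensions [L].
a (acceleration) has dimensions [L T^-2].
alpha (angular acceleration) has dimensions [T^-2].

Left side: [T^-2]
Right side: [T^-2]

Both sides have the same dimensions, so the equation is dimensionally consistent.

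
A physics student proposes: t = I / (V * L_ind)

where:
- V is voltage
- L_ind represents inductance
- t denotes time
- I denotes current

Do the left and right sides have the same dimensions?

No

V (voltage) has dimensions [I^-1 L^2 M T^-3].
L_ind (inductance) has dimensions [I^-2 L^2 M T^-2].
t (time) has dimensions [T].
I (current) has dimensions [I].

Left side: [T]
Right side: [I^4 L^-4 M^-2 T^5]

The two sides have different dimensions, so the equation is NOT dimensionally consistent.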